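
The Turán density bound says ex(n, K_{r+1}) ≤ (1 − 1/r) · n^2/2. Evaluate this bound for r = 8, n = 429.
Turán density bound = (7/8) · 429^2/2 = 1288287/16 ≈ 80517.9375

Turán's theorem: ex(n, K_{r+1}) is achieved by the complete r-partite Turán graph T(n, r) with parts as balanced as possible, and is at most (1 − 1/r) · n^2/2. For r = 8, n = 429: the density bound is (7/8) · 184041/2 = 1288287/16 ≈ 80517.9375. The integer-valued extremum is e(T(429, 8)) = 80517, which is strictly less than the density bound 1288287/16 since 8 ∤ 429 (the parts of T(429, 8) cannot all be equal).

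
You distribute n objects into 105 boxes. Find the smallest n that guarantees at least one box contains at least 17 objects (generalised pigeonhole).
n = (17 − 1)·105 + 1 = 1681

By the generalised pigeonhole principle, to guarantee some box contains ≥ r objects we need more than (r − 1) · k objects total. Threshold: n = (r − 1) · k + 1. With r = 17 and k = 105: n = 16 · 105 + 1 = 1680 + 1 = 1681. For n = 1680 = 16 · 105, we can put exactly 16 objects in every box, avoiding 17 in any single one — so 1681 is tight.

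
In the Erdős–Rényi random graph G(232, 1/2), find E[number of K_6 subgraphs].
E[# K_6] = C(232, 6) · (1/2)^C(6, 2) = 202904412172 / 2^15 = 50726103043/8192 ≈ 6192151.250366

For each 6-subset S of vertices (there are C(232, 6) = 202904412172 such S), let X_S = 1 if S induces a K_6 (all C(6, 2) = 15 edges present). Then P(X_S = 1) = (1/2)^15 = 1/32768. By linearity of expectation, E[# K_6] = C(232, 6) · (1/2)^15 = 202904412172 / 32768 = 50726103043/8192 ≈ 6192151.250366.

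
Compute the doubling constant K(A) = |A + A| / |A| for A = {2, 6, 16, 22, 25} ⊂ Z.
K = |A + A| / |A| = 15/5 = 3

Enumerate A + A = {a + b : a, b ∈ A}. With |A| = 5, there are |A|^2 = 25 ordered sum pairs; collecting distinct values, A + A = {4, 8, 12, 18, 22, 24, 27, 28, 31, 32, 38, 41, 44, 47, 50}, so |A + A| = 15. Thus K = 15/5 = 3. For comparison, the minimum possible |A + A| over all 5-element sets is 2·5 − 1 = 9 (so min K = 9/5), attained only by arithmetic progressions.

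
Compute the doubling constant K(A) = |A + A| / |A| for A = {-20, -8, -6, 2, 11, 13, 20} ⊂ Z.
K = |A + A| / |A| = 26/7

Enumerate A + A = {a + b : a, b ∈ A}. With |A| = 7, there are |A|^2 = 49 ordered sum pairs; collecting distinct values, A + A = {-40, -28, -26, -18, -16, -14, -12, -9, -7, -6, -4, 0, 3, 4, 5, 7, 12, 13, 14, 15, 22, 24, 26, 31, 33, 40}, so |A + A| = 26. Thus K = 26/7. For comparison, the minimum possible |A + A| over all 7-element sets is 2·7 − 1 = 13 (so min K = 13/7), attained only by arithmetic progressions.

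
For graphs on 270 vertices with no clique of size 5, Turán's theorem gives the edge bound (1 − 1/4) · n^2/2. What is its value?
Turán density bound = (3/4) · 270^2/2 = 54675/2 ≈ 27337.5

Turán's theorem: ex(n, K_{r+1}) is achieved by the complete r-partite Turán graph T(n, r) with parts as balanced as possible, and is at most (1 − 1/r) · n^2/2. For r = 4, n = 270: the density bound is (3/4) · 72900/2 = 54675/2 ≈ 27337.5. The integer-valued extremum is e(T(270, 4)) = 27337, which is strictly less than the density bound 54675/2 since 4 ∤ 270 (the parts of T(270, 4) cannot all be equal).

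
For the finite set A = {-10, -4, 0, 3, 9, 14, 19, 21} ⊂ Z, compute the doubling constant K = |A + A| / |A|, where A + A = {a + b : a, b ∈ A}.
K = |A + A| / |A| = 32/8 = 4

Enumerate A + A = {a + b : a, b ∈ A}. With |A| = 8, there are |A|^2 = 64 ordered sum pairs; collecting distinct values, A + A = {-20, -14, -10, -8, -7, -4, -1, 0, 3, 4, 5, 6, 9, 10, 11, 12, 14, 15, 17, 18, 19, 21, 22, 23, 24, 28, 30, 33, 35, 38, 40, 42}, so |A + A| = 32. Thus K = 32/8 = 4. For comparison, the minimum possible |A + A| over all 8-element sets is 2·8 − 1 = 15 (so min K = 15/8), attained only by arithmetic progressions.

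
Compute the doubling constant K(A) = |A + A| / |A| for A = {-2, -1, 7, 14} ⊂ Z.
K = |A + A| / |A| = 10/4 = 5/2

Enumerate A + A = {a + b : a, b ∈ A}. With |A| = 4, there are |A|^2 = 16 ordered sum pairs; collecting distinct values, A + A = {-4, -3, -2, 5, 6, 12, 13, 14, 21, 28}, so |A + A| = 10. Thus K = 10/4 = 5/2. For comparison, the minimum possible |A + A| over all 4-element sets is 2·4 − 1 = 7 (so min K = 7/4), attained only by arithmetic progressions.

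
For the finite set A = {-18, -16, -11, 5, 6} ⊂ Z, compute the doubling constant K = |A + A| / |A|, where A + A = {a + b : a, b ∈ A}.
K = |A + A| / |A| = 15/5 = 3

Enumerate A + A = {a + b : a, b ∈ A}. With |A| = 5, there are |A|^2 = 25 ordered sum pairs; collecting distinct values, A + A = {-36, -34, -32, -29, -27, -22, -13, -12, -11, -10, -6, -5, 10, 11, 12}, so |A + A| = 15. Thus K = 15/5 = 3. For comparison, the minimum possible |A + A| over all 5-element sets is 2·5 − 1 = 9 (so min K = 9/5), attained only by arithmetic progressions.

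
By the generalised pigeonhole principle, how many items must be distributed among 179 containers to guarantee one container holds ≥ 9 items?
n = (9 − 1)·179 + 1 = 1433

By the generalised pigeonhole principle, to guarantee some box contains ≥ r objects we need more than (r − 1) · k objects total. Threshold: n = (r − 1) · k + 1. With r = 9 and k = 179: n = 8 · 179 + 1 = 1432 + 1 = 1433. For n = 1432 = 8 · 179, we can put exactly 8 objects in every box, avoiding 9 in any single one — so 1433 is tight.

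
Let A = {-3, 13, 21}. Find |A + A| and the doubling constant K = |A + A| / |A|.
K = |A + A| / |A| = 6/3 = 2

Enumerate A + A = {a + b : a, b ∈ A}. With |A| = 3, there are |A|^2 = 9 ordered sum pairs; collecting distinct values, A + A = {-6, 10, 18, 26, 34, 42}, so |A + A| = 6. Thus K = 6/3 = 2. For comparison, the minimum possible |A + A| over all 3-element sets is 2·3 − 1 = 5 (so min K = 5/3), attained only by arithmetic progressions.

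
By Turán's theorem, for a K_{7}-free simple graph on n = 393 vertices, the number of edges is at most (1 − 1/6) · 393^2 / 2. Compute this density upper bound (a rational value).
Turán density bound = (5/6) · 393^2/2 = 257415/4 ≈ 64353.75

Turán's theorem: ex(n, K_{r+1}) is achieved by the complete r-partite Turán graph T(n, r) with parts as balanced as possible, and is at most (1 − 1/r) · n^2/2. For r = 6, n = 393: the density bound is (5/6) · 154449/2 = 257415/4 ≈ 64353.75. The integer-valued extremum is e(T(393, 6)) = 64353, which is strictly less than the density bound 257415/4 since 6 ∤ 393 (the parts of T(393, 6) cannot all be equal).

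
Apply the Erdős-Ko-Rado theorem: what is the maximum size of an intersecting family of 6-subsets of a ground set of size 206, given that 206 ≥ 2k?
max |F| = C(205, 5) = 2872408791

The Erdős-Ko-Rado theorem states: for n ≥ 2k, an intersecting family of k-subsets of an n-element set has size at most C(n − 1, k − 1), with equality for 'star' families {A ⊆ [n] : |A| = k, i ∈ A} (fix an element i). For n = 206, k = 6: C(205, 5) = 2872408791.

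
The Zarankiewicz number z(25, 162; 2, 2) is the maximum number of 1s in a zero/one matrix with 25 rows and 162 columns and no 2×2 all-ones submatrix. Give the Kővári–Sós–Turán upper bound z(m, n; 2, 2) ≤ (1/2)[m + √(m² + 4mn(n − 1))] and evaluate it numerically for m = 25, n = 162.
z(25, 162; 2, 2) ≤ (1/2)[25 + √(25² + 4·25·162·161)] = (1/2)[25 + √2608825] = 820.0929

Kővári–Sós–Turán: let r_1, ..., r_25 be the row sums and z = Σ r_i the total number of 1s. Each pair of columns can share at most one row with both entries 1 (else a 2×2 all-ones block appears), so Σ_i C(r_i, 2) ≤ C(162, 2) = 13041. By convexity Σ_i C(r_i, 2) ≥ 25·C(z/25, 2) = z(z − 25)/(2·25), giving z² − 25z − 25·162·161 ≤ 0 and hence z ≤ (1/2)[25 + √(625 + 4·652050)] = (1/2)[25 + √2608825] ≈ (1/2)(25 + 1615.1857) = 820.0929.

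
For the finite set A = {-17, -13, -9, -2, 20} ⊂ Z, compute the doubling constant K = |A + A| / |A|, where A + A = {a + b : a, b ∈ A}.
K = |A + A| / |A| = 14/5

Enumerate A + A = {a + b : a, b ∈ A}. With |A| = 5, there are |A|^2 = 25 ordered sum pairs; collecting distinct values, A + A = {-34, -30, -26, -22, -19, -18, -15, -11, -4, 3, 7, 11, 18, 40}, so |A + A| = 14. Thus K = 14/5. For comparison, the minimum possible |A + A| over all 5-element sets is 2·5 − 1 = 9 (so min K = 9/5), attained only by arithmetic progressions.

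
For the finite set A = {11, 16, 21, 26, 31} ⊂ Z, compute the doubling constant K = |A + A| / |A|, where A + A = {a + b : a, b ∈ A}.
K = |A + A| / |A| = 9/5

Enumerate A + A = {a + b : a, b ∈ A}. With |A| = 5, there are |A|^2 = 25 ordered sum pairs; collecting distinct values, A + A = {22, 27, 32, 37, 42, 47, 52, 57, 62}, so |A + A| = 9. Thus K = 9/5. Here |A + A| = 2|A| − 1 = 9, the minimum possible — so K = 9/5 is minimal, which holds iff A is an arithmetic progression.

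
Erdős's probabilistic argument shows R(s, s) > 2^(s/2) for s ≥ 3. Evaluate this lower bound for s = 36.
2^(36/2) = 262144; so R(36, 36) > 262144

Colour each edge of K_n uniformly at random with red/blue. The expected number of monochromatic K_36 is C(n, 36) · 2 · 2^(−C(36,2)). If C(n, 36) · 2^(1 − C(36,2)) < 1, then with positive probability no monochromatic K_36 exists, so R(36, 36) > n. The standard estimate C(n, 36) ≤ n^36/36! shows this inequality holds whenever n ≤ 2^(36/2) (since 36! · 2^(C(36,2) − 1) > 2^(36^2/2) ≥ n^36). Hence R(36, 36) > 2^(36/2) = 262144.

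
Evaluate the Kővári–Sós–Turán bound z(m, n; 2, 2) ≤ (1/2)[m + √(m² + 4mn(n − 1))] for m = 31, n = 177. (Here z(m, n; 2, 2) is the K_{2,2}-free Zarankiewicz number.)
z(31, 177; 2, 2) ≤ (1/2)[31 + √(31² + 4·31·177·176)] = (1/2)[31 + √3863809] = 998.3287

Kővári–Sós–Turán: let r_1, ..., r_31 be the row sums and z = Σ r_i the total number of 1s. Each pair of columns can share at most one row with both entries 1 (else a 2×2 all-ones block appears), so Σ_i C(r_i, 2) ≤ C(177, 2) = 15576. By convexity Σ_i C(r_i, 2) ≥ 31·C(z/31, 2) = z(z − 31)/(2·31), giving z² − 31z − 31·177·176 ≤ 0 and hence z ≤ (1/2)[31 + √(961 + 4·965712)] = (1/2)[31 + √3863809] ≈ (1/2)(31 + 1965.6574) = 998.3287.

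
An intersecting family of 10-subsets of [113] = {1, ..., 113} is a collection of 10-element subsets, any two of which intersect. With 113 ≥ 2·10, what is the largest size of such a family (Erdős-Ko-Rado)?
max |F| = C(112, 9) = 5494563394320

The Erdős-Ko-Rado theorem states: for n ≥ 2k, an intersecting family of k-subsets of an n-element set has size at most C(n − 1, k − 1), with equality for 'star' families {A ⊆ [n] : |A| = k, i ∈ A} (fix an element i). For n = 113, k = 10: C(112, 9) = 5494563394320.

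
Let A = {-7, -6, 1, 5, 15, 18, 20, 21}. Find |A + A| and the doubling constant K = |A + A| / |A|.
K = |A + A| / |A| = 34/8 = 17/4

Enumerate A + A = {a + b : a, b ∈ A}. With |A| = 8, there are |A|^2 = 64 ordered sum pairs; collecting distinct values, A + A = {-14, -13, -12, -6, -5, -2, -1, 2, 6, 8, 9, 10, 11, 12, 13, 14, 15, 16, 19, 20, 21, 22, 23, 25, 26, 30, 33, 35, 36, 38, 39, 40, 41, 42}, so |A + A| = 34. Thus K = 34/8 = 17/4. For comparison, the minimum possible |A + A| over all 8-element sets is 2·8 − 1 = 15 (so min K = 15/8), attained only by arithmetic progressions.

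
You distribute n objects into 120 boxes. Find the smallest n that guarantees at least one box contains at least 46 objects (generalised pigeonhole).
n = (46 − 1)·120 + 1 = 5401

By the generalised pigeonhole principle, to guarantee some box contains ≥ r objects we need more than (r − 1) · k objects total. Threshold: n = (r − 1) · k + 1. With r = 46 and k = 120: n = 45 · 120 + 1 = 5400 + 1 = 5401. For n = 5400 = 45 · 120, we can put exactly 45 objects in every box, avoiding 46 in any single one — so 5401 is tight.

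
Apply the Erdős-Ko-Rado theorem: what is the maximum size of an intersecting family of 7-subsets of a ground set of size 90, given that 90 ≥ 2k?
max |F| = C(89, 6) = 581106988

Erdős-Ko-Rado (1961): when n ≥ 2k, max |F| = C(n−1, k−1). The bound is attained by the star {A : i ∈ A} for any fixed i ∈ [n]. Here C(90−1, 7−1) = C(89, 6) = 581106988.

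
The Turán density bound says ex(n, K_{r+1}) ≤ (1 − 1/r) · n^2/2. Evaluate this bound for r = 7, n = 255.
Turán density bound = (6/7) · 255^2/2 = 195075/7 ≈ 27867.8571

Turán's theorem: ex(n, K_{r+1}) is achieved by the complete r-partite Turán graph T(n, r) with parts as balanced as possible, and is at most (1 − 1/r) · n^2/2. For r = 7, n = 255: the density bound is (6/7) · 65025/2 = 195075/7 ≈ 27867.8571. The integer-valued extremum is e(T(255, 7)) = 27867, which is strictly less than the density bound 195075/7 since 7 ∤ 255 (the parts of T(255, 7) cannot all be equal).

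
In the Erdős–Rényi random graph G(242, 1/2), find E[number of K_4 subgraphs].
E[# K_4] = C(242, 4) · (1/2)^C(4, 2) = 139389580 / 2^6 = 34847395/16 = 2177962.1875

For each 4-subset S of vertices (there are C(242, 4) = 139389580 such S), let X_S = 1 if S induces a K_4 (all C(4, 2) = 6 edges present). Then P(X_S = 1) = (1/2)^6 = 1/64. By linearity of expectation, E[# K_4] = C(242, 4) · (1/2)^6 = 139389580 / 64 = 34847395/16 = 2177962.1875.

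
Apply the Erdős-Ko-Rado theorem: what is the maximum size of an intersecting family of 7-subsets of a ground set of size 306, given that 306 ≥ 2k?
max |F| = C(305, 6) = 1064089721800

The Erdős-Ko-Rado theorem states: for n ≥ 2k, an intersecting family of k-subsets of an n-element set has size at most C(n − 1, k − 1), with equality for 'star' families {A ⊆ [n] : |A| = k, i ∈ A} (fix an element i). For n = 306, k = 7: C(305, 6) = 1064089721800.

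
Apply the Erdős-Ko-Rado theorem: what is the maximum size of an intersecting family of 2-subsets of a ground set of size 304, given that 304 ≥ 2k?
max |F| = C(303, 1) = 303

The Erdős-Ko-Rado theorem states: for n ≥ 2k, an intersecting family of k-subsets of an n-element set has size at most C(n − 1, k − 1), with equality for 'star' families {A ⊆ [n] : |A| = k, i ∈ A} (fix an element i). For n = 304, k = 2: C(303, 1) = 303.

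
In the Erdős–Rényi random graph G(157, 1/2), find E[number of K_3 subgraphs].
E[# K_3] = C(157, 3) · (1/2)^C(3, 2) = 632710 / 2^3 = 316355/4 = 79088.75

For each 3-subset S of vertices (there are C(157, 3) = 632710 such S), let X_S = 1 if S induces a K_3 (all C(3, 2) = 3 edges present). Then P(X_S = 1) = (1/2)^3 = 1/8. By linearity of expectation, E[# K_3] = C(157, 3) · (1/2)^3 = 632710 / 8 = 316355/4 = 79088.75.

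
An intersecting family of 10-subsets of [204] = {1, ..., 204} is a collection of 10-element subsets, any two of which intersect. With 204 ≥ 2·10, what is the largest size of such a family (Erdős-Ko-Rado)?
max |F| = C(203, 9) = 1347676337582575

Erdős-Ko-Rado (1961): when n ≥ 2k, max |F| = C(n−1, k−1). The bound is attained by the star {A : i ∈ A} for any fixed i ∈ [n]. Here C(204−1, 10−1) = C(203, 9) = 1347676337582575.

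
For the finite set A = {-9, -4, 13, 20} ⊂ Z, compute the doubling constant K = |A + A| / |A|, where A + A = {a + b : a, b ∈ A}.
K = |A + A| / |A| = 10/4 = 5/2

Enumerate A + A = {a + b : a, b ∈ A}. With |A| = 4, there are |A|^2 = 16 ordered sum pairs; collecting distinct values, A + A = {-18, -13, -8, 4, 9, 11, 16, 26, 33, 40}, so |A + A| = 10. Thus K = 10/4 = 5/2. For comparison, the minimum possible |A + A| over all 4-element sets is 2·4 − 1 = 7 (so min K = 7/4), attained only by arithmetic progressions.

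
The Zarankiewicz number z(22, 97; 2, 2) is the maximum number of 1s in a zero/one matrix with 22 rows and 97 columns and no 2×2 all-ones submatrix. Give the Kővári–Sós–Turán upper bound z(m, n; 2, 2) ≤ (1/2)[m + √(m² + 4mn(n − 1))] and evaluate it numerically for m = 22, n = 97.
z(22, 97; 2, 2) ≤ (1/2)[22 + √(22² + 4·22·97·96)] = (1/2)[22 + √819940] = 463.7527

Kővári–Sós–Turán: let r_1, ..., r_22 be the row sums and z = Σ r_i the total number of 1s. Each pair of columns can share at most one row with both entries 1 (else a 2×2 all-ones block appears), so Σ_i C(r_i, 2) ≤ C(97, 2) = 4656. By convexity Σ_i C(r_i, 2) ≥ 22·C(z/22, 2) = z(z − 22)/(2·22), giving z² − 22z − 22·97·96 ≤ 0 and hence z ≤ (1/2)[22 + √(484 + 4·204864)] = (1/2)[22 + √819940] ≈ (1/2)(22 + 905.5054) = 463.7527.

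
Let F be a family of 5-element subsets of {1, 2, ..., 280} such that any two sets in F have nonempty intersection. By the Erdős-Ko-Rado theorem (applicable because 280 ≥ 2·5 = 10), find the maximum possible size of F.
max |F| = C(279, 4) = 247073751

Erdős-Ko-Rado (1961): when n ≥ 2k, max |F| = C(n−1, k−1). The bound is attained by the star {A : i ∈ A} for any fixed i ∈ [n]. Here C(280−1, 5−1) = C(279, 4) = 247073751.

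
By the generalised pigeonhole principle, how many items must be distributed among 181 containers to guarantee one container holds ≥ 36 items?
n = (36 − 1)·181 + 1 = 6336

By the generalised pigeonhole principle, to guarantee some box contains ≥ r objects we need more than (r − 1) · k objects total. Threshold: n = (r − 1) · k + 1. With r = 36 and k = 181: n = 35 · 181 + 1 = 6335 + 1 = 6336. For n = 6335 = 35 · 181, we can put exactly 35 objects in every box, avoiding 36 in any single one — so 6336 is tight.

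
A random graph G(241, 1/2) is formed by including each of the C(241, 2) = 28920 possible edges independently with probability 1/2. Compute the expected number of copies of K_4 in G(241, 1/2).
E[# K_4] = C(241, 4) · (1/2)^C(4, 2) = 137085620 / 2^6 = 34271405/16 = 2141962.8125

For each 4-subset S of vertices (there are C(241, 4) = 137085620 such S), let X_S = 1 if S induces a K_4 (all C(4, 2) = 6 edges present). Then P(X_S = 1) = (1/2)^6 = 1/64. By linearity of expectation, E[# K_4] = C(241, 4) · (1/2)^6 = 137085620 / 64 = 34271405/16 = 2141962.8125.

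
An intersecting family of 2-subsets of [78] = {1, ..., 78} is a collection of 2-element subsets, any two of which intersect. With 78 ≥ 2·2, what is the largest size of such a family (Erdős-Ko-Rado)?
max |F| = C(77, 1) = 77

The Erdős-Ko-Rado theorem states: for n ≥ 2k, an intersecting family of k-subsets of an n-element set has size at most C(n − 1, k − 1), with equality for 'star' families {A ⊆ [n] : |A| = k, i ∈ A} (fix an element i). For n = 78, k = 2: C(77, 1) = 77.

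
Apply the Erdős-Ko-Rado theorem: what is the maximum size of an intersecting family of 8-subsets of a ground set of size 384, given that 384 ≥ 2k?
max |F| = C(383, 7) = 226993035589983

Erdős-Ko-Rado (1961): when n ≥ 2k, max |F| = C(n−1, k−1). The bound is attained by the star {A : i ∈ A} for any fixed i ∈ [n]. Here C(384−1, 8−1) = C(383, 7) = 226993035589983.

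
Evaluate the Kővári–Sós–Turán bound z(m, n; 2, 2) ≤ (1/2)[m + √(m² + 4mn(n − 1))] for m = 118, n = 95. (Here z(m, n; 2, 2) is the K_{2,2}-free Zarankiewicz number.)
z(118, 95; 2, 2) ≤ (1/2)[118 + √(118² + 4·118·95·94)] = (1/2)[118 + √4228884] = 1087.2125

Kővári–Sós–Turán: let r_1, ..., r_118 be the row sums and z = Σ r_i the total number of 1s. Each pair of columns can share at most one row with both entries 1 (else a 2×2 all-ones block appears), so Σ_i C(r_i, 2) ≤ C(95, 2) = 4465. By convexity Σ_i C(r_i, 2) ≥ 118·C(z/118, 2) = z(z − 118)/(2·118), giving z² − 118z − 118·95·94 ≤ 0 and hence z ≤ (1/2)[118 + √(13924 + 4·1053740)] = (1/2)[118 + √4228884] ≈ (1/2)(118 + 2056.4251) = 1087.2125.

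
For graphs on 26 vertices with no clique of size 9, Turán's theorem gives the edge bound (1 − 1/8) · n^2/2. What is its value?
Turán density bound = (7/8) · 26^2/2 = 1183/4 ≈ 295.75

Turán's theorem: ex(n, K_{r+1}) is achieved by the complete r-partite Turán graph T(n, r) with parts as balanced as possible, and is at most (1 − 1/r) · n^2/2. For r = 8, n = 26: the density bound is (7/8) · 676/2 = 1183/4 ≈ 295.75. The integer-valued extremum is e(T(26, 8)) = 295, which is strictly less than the density bound 1183/4 since 8 ∤ 26 (the parts of T(26, 8) cannot all be equal).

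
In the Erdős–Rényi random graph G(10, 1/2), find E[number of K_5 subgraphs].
E[# K_5] = C(10, 5) · (1/2)^C(5, 2) = 252 / 2^10 = 63/256 ≈ 0.246094

For each 5-subset S of vertices (there are C(10, 5) = 252 such S), let X_S = 1 if S induces a K_5 (all C(5, 2) = 10 edges present). Then P(X_S = 1) = (1/2)^10 = 1/1024. By linearity of expectation, E[# K_5] = C(10, 5) · (1/2)^10 = 252 / 1024 = 63/256 ≈ 0.246094.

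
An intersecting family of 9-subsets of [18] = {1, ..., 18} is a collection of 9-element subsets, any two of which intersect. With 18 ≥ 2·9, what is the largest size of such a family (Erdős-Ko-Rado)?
max |F| = C(17, 8) = 24310

Erdős-Ko-Rado (1961): when n ≥ 2k, max |F| = C(n−1, k−1). The bound is attained by the star {A : i ∈ A} for any fixed i ∈ [n]. Here C(18−1, 9−1) = C(17, 8) = 24310.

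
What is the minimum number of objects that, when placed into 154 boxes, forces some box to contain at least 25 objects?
n = (25 − 1)·154 + 1 = 3697

By the generalised pigeonhole principle, to guarantee some box contains ≥ r objects we need more than (r − 1) · k objects total. Threshold: n = (r − 1) · k + 1. With r = 25 and k = 154: n = 24 · 154 + 1 = 3696 + 1 = 3697. For n = 3696 = 24 · 154, we can put exactly 24 objects in every box, avoiding 25 in any single one — so 3697 is tight.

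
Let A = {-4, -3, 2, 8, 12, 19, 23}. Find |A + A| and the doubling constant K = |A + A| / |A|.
K = |A + A| / |A| = 24/7

Enumerate A + A = {a + b : a, b ∈ A}. With |A| = 7, there are |A|^2 = 49 ordered sum pairs; collecting distinct values, A + A = {-8, -7, -6, -2, -1, 4, 5, 8, 9, 10, 14, 15, 16, 19, 20, 21, 24, 25, 27, 31, 35, 38, 42, 46}, so |A + A| = 24. Thus K = 24/7. For comparison, the minimum possible |A + A| over all 7-element sets is 2·7 − 1 = 13 (so min K = 13/7), attained only by arithmetic progressions.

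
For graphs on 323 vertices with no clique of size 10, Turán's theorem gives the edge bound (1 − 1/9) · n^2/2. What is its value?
Turán density bound = (8/9) · 323^2/2 = 417316/9 ≈ 46368.4444

Turán's theorem: ex(n, K_{r+1}) is achieved by the complete r-partite Turán graph T(n, r) with parts as balanced as possible, and is at most (1 − 1/r) · n^2/2. For r = 9, n = 323: the density bound is (8/9) · 104329/2 = 417316/9 ≈ 46368.4444. The integer-valued extremum is e(T(323, 9)) = 46368, which is strictly less than the density bound 417316/9 since 9 ∤ 323 (the parts of T(323, 9) cannot all be equal).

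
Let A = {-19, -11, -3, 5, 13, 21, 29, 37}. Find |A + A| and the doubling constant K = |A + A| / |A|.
K = |A + A| / |A| = 15/8

Enumerate A + A = {a + b : a, b ∈ A}. With |A| = 8, there are |A|^2 = 64 ordered sum pairs; collecting distinct values, A + A = {-38, -30, -22, -14, -6, 2, 10, 18, 26, 34, 42, 50, 58, 66, 74}, so |A + A| = 15. Thus K = 15/8. Here |A + A| = 2|A| − 1 = 15, the minimum possible — so K = 15/8 is minimal, which holds iff A is an arithmetic progression.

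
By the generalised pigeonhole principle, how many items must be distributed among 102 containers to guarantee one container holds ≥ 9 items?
n = (9 − 1)·102 + 1 = 817

By the generalised pigeonhole principle, to guarantee some box contains ≥ r objects we need more than (r − 1) · k objects total. Threshold: n = (r − 1) · k + 1. With r = 9 and k = 102: n = 8 · 102 + 1 = 816 + 1 = 817. For n = 816 = 8 · 102, we can put exactly 8 objects in every box, avoiding 9 in any single one — so 817 is tight.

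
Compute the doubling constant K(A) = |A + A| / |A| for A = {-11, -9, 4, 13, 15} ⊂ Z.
K = |A + A| / |A| = 14/5

Enumerate A + A = {a + b : a, b ∈ A}. With |A| = 5, there are |A|^2 = 25 ordered sum pairs; collecting distinct values, A + A = {-22, -20, -18, -7, -5, 2, 4, 6, 8, 17, 19, 26, 28, 30}, so |A + A| = 14. Thus K = 14/5. For comparison, the minimum possible |A + A| over all 5-element sets is 2·5 − 1 = 9 (so min K = 9/5), attained only by arithmetic progressions.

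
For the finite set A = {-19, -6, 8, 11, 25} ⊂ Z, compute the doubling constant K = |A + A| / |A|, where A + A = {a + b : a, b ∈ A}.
K = |A + A| / |A| = 14/5

Enumerate A + A = {a + b : a, b ∈ A}. With |A| = 5, there are |A|^2 = 25 ordered sum pairs; collecting distinct values, A + A = {-38, -25, -12, -11, -8, 2, 5, 6, 16, 19, 22, 33, 36, 50}, so |A + A| = 14. Thus K = 14/5. For comparison, the minimum possible |A + A| over all 5-element sets is 2·5 − 1 = 9 (so min K = 9/5), attained only by arithmetic progressions.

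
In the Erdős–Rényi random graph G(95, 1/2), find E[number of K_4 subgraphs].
E[# K_4] = C(95, 4) · (1/2)^C(4, 2) = 3183545 / 2^6 = 49742.890625

For each 4-subset S of vertices (there are C(95, 4) = 3183545 such S), let X_S = 1 if S induces a K_4 (all C(4, 2) = 6 edges present). Then P(X_S = 1) = (1/2)^6 = 1/64. By linearity of expectation, E[# K_4] = C(95, 4) · (1/2)^6 = 3183545 / 64 = 49742.890625.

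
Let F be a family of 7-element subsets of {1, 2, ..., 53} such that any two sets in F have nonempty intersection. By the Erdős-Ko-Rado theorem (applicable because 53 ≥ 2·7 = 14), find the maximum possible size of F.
max |F| = C(52, 6) = 20358520

The Erdős-Ko-Rado theorem states: for n ≥ 2k, an intersecting family of k-subsets of an n-element set has size at most C(n − 1, k − 1), with equality for 'star' families {A ⊆ [n] : |A| = k, i ∈ A} (fix an element i). For n = 53, k = 7: C(52, 6) = 20358520.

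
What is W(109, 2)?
W(109, 2) = 109 + 1 = 110

A 2-term AP is any pair of integers, so a monochromatic 2-AP exists iff some colour is used at least twice. With 109 colours, the colouring i ↦ i on {1, ..., 109} uses each colour once, avoiding any monochromatic pair, so W(109, 2) > 109. For {1, ..., 110}, pigeonhole forces two integers of the same colour, which form a monochromatic 2-AP. Hence W(109, 2) = 110.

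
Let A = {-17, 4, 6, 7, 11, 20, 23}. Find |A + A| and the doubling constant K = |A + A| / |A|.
K = |A + A| / |A| = 27/7

Enumerate A + A = {a + b : a, b ∈ A}. With |A| = 7, there are |A|^2 = 49 ordered sum pairs; collecting distinct values, A + A = {-34, -13, -11, -10, -6, 3, 6, 8, 10, 11, 12, 13, 14, 15, 17, 18, 22, 24, 26, 27, 29, 30, 31, 34, 40, 43, 46}, so |A + A| = 27. Thus K = 27/7. For comparison, the minimum possible |A + A| over all 7-element sets is 2·7 − 1 = 13 (so min K = 13/7), attained only by arithmetic progressions.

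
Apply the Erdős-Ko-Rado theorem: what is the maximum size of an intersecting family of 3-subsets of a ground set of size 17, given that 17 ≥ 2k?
max |F| = C(16, 2) = 120

Erdős-Ko-Rado (1961): when n ≥ 2k, max |F| = C(n−1, k−1). The bound is attained by the star {A : i ∈ A} for any fixed i ∈ [n]. Here C(17−1, 3−1) = C(16, 2) = 120.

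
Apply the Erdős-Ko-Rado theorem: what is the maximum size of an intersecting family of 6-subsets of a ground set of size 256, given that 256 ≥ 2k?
max |F| = C(255, 5) = 8637487551

The Erdős-Ko-Rado theorem states: for n ≥ 2k, an intersecting family of k-subsets of an n-element set has size at most C(n − 1, k − 1), with equality for 'star' families {A ⊆ [n] : |A| = k, i ∈ A} (fix an element i). For n = 256, k = 6: C(255, 5) = 8637487551.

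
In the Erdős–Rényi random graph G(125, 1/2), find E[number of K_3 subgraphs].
E[# K_3] = C(125, 3) · (1/2)^C(3, 2) = 317750 / 2^3 = 158875/4 = 39718.75

For each 3-subset S of vertices (there are C(125, 3) = 317750 such S), let X_S = 1 if S induces a K_3 (all C(3, 2) = 3 edges present). Then P(X_S = 1) = (1/2)^3 = 1/8. By linearity of expectation, E[# K_3] = C(125, 3) · (1/2)^3 = 317750 / 8 = 158875/4 = 39718.75.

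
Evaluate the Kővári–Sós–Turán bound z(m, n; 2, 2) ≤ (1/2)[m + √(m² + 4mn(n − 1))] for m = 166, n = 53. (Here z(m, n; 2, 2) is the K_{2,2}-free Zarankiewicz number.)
z(166, 53; 2, 2) ≤ (1/2)[166 + √(166² + 4·166·53·52)] = (1/2)[166 + √1857540] = 764.458

Kővári–Sós–Turán: let r_1, ..., r_166 be the row sums and z = Σ r_i the total number of 1s. Each pair of columns can share at most one row with both entries 1 (else a 2×2 all-ones block appears), so Σ_i C(r_i, 2) ≤ C(53, 2) = 1378. By convexity Σ_i C(r_i, 2) ≥ 166·C(z/166, 2) = z(z − 166)/(2·166), giving z² − 166z − 166·53·52 ≤ 0 and hence z ≤ (1/2)[166 + √(27556 + 4·457496)] = (1/2)[166 + √1857540] ≈ (1/2)(166 + 1362.916) = 764.458.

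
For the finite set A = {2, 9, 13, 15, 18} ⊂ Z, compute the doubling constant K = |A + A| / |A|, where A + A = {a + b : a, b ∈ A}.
K = |A + A| / |A| = 15/5 = 3

Enumerate A + A = {a + b : a, b ∈ A}. With |A| = 5, there are |A|^2 = 25 ordered sum pairs; collecting distinct values, A + A = {4, 11, 15, 17, 18, 20, 22, 24, 26, 27, 28, 30, 31, 33, 36}, so |A + A| = 15. Thus K = 15/5 = 3. For comparison, the minimum possible |A + A| over all 5-element sets is 2·5 − 1 = 9 (so min K = 9/5), attained only by arithmetic progressions.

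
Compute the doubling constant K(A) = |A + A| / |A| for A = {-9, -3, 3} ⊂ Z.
K = |A + A| / |A| = 5/3

Enumerate A + A = {a + b : a, b ∈ A}. With |A| = 3, there are |A|^2 = 9 ordered sum pairs; collecting distinct values, A + A = {-18, -12, -6, 0, 6}, so |A + A| = 5. Thus K = 5/3. Here |A + A| = 2|A| − 1 = 5, the minimum possible — so K = 5/3 is minimal, which holds iff A is an arithmetic progression.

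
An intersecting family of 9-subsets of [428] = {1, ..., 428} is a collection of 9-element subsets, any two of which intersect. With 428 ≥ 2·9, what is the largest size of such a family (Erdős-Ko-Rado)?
max |F| = C(427, 8) = 25659958042163025

The Erdős-Ko-Rado theorem states: for n ≥ 2k, an intersecting family of k-subsets of an n-element set has size at most C(n − 1, k − 1), with equality for 'star' families {A ⊆ [n] : |A| = k, i ∈ A} (fix an element i). For n = 428, k = 9: C(427, 8) = 25659958042163025.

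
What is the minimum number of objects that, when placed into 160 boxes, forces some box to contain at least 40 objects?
n = (40 − 1)·160 + 1 = 6241

By the generalised pigeonhole principle, to guarantee some box contains ≥ r objects we need more than (r − 1) · k objects total. Threshold: n = (r − 1) · k + 1. With r = 40 and k = 160: n = 39 · 160 + 1 = 6240 + 1 = 6241. For n = 6240 = 39 · 160, we can put exactly 39 objects in every box, avoiding 40 in any single one — so 6241 is tight.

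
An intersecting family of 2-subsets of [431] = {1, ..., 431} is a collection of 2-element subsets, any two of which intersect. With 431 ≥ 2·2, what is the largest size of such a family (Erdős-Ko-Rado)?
max |F| = C(430, 1) = 430

The Erdős-Ko-Rado theorem states: for n ≥ 2k, an intersecting family of k-subsets of an n-element set has size at most C(n − 1, k − 1), with equality for 'star' families {A ⊆ [n] : |A| = k, i ∈ A} (fix an element i). For n = 431, k = 2: C(430, 1) = 430.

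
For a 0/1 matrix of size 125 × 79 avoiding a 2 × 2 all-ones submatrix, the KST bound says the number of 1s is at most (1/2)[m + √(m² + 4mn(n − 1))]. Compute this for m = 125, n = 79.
z(125, 79; 2, 2) ≤ (1/2)[125 + √(125² + 4·125·79·78)] = (1/2)[125 + √3096625] = 942.3615

Kővári–Sós–Turán: let r_1, ..., r_125 be the row sums and z = Σ r_i the total number of 1s. Each pair of columns can share at most one row with both entries 1 (else a 2×2 all-ones block appears), so Σ_i C(r_i, 2) ≤ C(79, 2) = 3081. By convexity Σ_i C(r_i, 2) ≥ 125·C(z/125, 2) = z(z − 125)/(2·125), giving z² − 125z − 125·79·78 ≤ 0 and hence z ≤ (1/2)[125 + √(15625 + 4·770250)] = (1/2)[125 + √3096625] ≈ (1/2)(125 + 1759.723) = 942.3615.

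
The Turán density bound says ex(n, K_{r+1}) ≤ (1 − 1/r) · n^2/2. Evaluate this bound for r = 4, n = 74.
Turán density bound = (3/4) · 74^2/2 = 4107/2 ≈ 2053.5

Turán's theorem: ex(n, K_{r+1}) is achieved by the complete r-partite Turán graph T(n, r) with parts as balanced as possible, and is at most (1 − 1/r) · n^2/2. For r = 4, n = 74: the density bound is (3/4) · 5476/2 = 4107/2 ≈ 2053.5. The integer-valued extremum is e(T(74, 4)) = 2053, which is strictly less than the density bound 4107/2 since 4 ∤ 74 (the parts of T(74, 4) cannot all be equal).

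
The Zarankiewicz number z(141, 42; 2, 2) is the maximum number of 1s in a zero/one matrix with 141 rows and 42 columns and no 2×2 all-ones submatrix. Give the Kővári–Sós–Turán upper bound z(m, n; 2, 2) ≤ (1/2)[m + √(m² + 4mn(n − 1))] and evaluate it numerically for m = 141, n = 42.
z(141, 42; 2, 2) ≤ (1/2)[141 + √(141² + 4·141·42·41)] = (1/2)[141 + √991089] = 568.2673

Kővári–Sós–Turán: let r_1, ..., r_141 be the row sums and z = Σ r_i the total number of 1s. Each pair of columns can share at most one row with both entries 1 (else a 2×2 all-ones block appears), so Σ_i C(r_i, 2) ≤ C(42, 2) = 861. By convexity Σ_i C(r_i, 2) ≥ 141·C(z/141, 2) = z(z − 141)/(2·141), giving z² − 141z − 141·42·41 ≤ 0 and hence z ≤ (1/2)[141 + √(19881 + 4·242802)] = (1/2)[141 + √991089] ≈ (1/2)(141 + 995.5345) = 568.2673.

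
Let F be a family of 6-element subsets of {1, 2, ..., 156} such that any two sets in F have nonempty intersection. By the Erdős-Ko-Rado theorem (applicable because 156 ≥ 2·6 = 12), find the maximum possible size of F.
max |F| = C(155, 5) = 698526906

The Erdős-Ko-Rado theorem states: for n ≥ 2k, an intersecting family of k-subsets of an n-element set has size at most C(n − 1, k − 1), with equality for 'star' families {A ⊆ [n] : |A| = k, i ∈ A} (fix an element i). For n = 156, k = 6: C(155, 5) = 698526906.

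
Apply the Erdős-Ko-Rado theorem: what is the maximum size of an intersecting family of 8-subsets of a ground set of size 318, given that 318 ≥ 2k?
max |F| = C(317, 7) = 59705636264508

The Erdős-Ko-Rado theorem states: for n ≥ 2k, an intersecting family of k-subsets of an n-element set has size at most C(n − 1, k − 1), with equality for 'star' families {A ⊆ [n] : |A| = k, i ∈ A} (fix an element i). For n = 318, k = 8: C(317, 7) = 59705636264508.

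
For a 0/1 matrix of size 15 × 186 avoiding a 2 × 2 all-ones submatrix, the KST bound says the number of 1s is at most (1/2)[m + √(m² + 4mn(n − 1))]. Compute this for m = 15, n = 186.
z(15, 186; 2, 2) ≤ (1/2)[15 + √(15² + 4·15·186·185)] = (1/2)[15 + √2064825] = 725.9749

Kővári–Sós–Turán: let r_1, ..., r_15 be the row sums and z = Σ r_i the total number of 1s. Each pair of columns can share at most one row with both entries 1 (else a 2×2 all-ones block appears), so Σ_i C(r_i, 2) ≤ C(186, 2) = 17205. By convexity Σ_i C(r_i, 2) ≥ 15·C(z/15, 2) = z(z − 15)/(2·15), giving z² − 15z − 15·186·185 ≤ 0 and hence z ≤ (1/2)[15 + √(225 + 4·516150)] = (1/2)[15 + √2064825] ≈ (1/2)(15 + 1436.9499) = 725.9749.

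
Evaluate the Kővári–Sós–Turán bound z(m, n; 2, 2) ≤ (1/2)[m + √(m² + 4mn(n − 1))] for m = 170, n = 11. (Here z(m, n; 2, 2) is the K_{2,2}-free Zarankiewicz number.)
z(170, 11; 2, 2) ≤ (1/2)[170 + √(170² + 4·170·11·10)] = (1/2)[170 + √103700] = 246.0124

Kővári–Sós–Turán: let r_1, ..., r_170 be the row sums and z = Σ r_i the total number of 1s. Each pair of columns can share at most one row with both entries 1 (else a 2×2 all-ones block appears), so Σ_i C(r_i, 2) ≤ C(11, 2) = 55. By convexity Σ_i C(r_i, 2) ≥ 170·C(z/170, 2) = z(z − 170)/(2·170), giving z² − 170z − 170·11·10 ≤ 0 and hence z ≤ (1/2)[170 + √(28900 + 4·18700)] = (1/2)[170 + √103700] ≈ (1/2)(170 + 322.0248) = 246.0124.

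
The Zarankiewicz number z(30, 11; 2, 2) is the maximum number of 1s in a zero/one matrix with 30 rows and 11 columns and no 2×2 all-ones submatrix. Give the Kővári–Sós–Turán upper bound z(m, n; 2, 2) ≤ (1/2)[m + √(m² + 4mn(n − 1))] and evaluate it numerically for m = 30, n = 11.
z(30, 11; 2, 2) ≤ (1/2)[30 + √(30² + 4·30·11·10)] = (1/2)[30 + √14100] = 74.3717

Kővári–Sós–Turán: let r_1, ..., r_30 be the row sums and z = Σ r_i the total number of 1s. Each pair of columns can share at most one row with both entries 1 (else a 2×2 all-ones block appears), so Σ_i C(r_i, 2) ≤ C(11, 2) = 55. By convexity Σ_i C(r_i, 2) ≥ 30·C(z/30, 2) = z(z − 30)/(2·30), giving z² − 30z − 30·11·10 ≤ 0 and hence z ≤ (1/2)[30 + √(900 + 4·3300)] = (1/2)[30 + √14100] ≈ (1/2)(30 + 118.7434) = 74.3717.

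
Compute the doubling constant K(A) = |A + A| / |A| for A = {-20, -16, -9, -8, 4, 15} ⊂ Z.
K = |A + A| / |A| = 19/6

Enumerate A + A = {a + b : a, b ∈ A}. With |A| = 6, there are |A|^2 = 36 ordered sum pairs; collecting distinct values, A + A = {-40, -36, -32, -29, -28, -25, -24, -18, -17, -16, -12, -5, -4, -1, 6, 7, 8, 19, 30}, so |A + A| = 19. Thus K = 19/6. For comparison, the minimum possible |A + A| over all 6-element sets is 2·6 − 1 = 11 (so min K = 11/6), attained only by arithmetic progressions.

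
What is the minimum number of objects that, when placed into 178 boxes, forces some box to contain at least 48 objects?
n = (48 − 1)·178 + 1 = 8367

By the generalised pigeonhole principle, to guarantee some box contains ≥ r objects we need more than (r − 1) · k objects total. Threshold: n = (r − 1) · k + 1. With r = 48 and k = 178: n = 47 · 178 + 1 = 8366 + 1 = 8367. For n = 8366 = 47 · 178, we can put exactly 47 objects in every box, avoiding 48 in any single one — so 8367 is tight.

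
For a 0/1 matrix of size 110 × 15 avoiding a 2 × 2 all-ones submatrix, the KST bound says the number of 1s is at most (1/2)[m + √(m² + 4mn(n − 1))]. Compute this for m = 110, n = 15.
z(110, 15; 2, 2) ≤ (1/2)[110 + √(110² + 4·110·15·14)] = (1/2)[110 + √104500] = 216.6323

Kővári–Sós–Turán: let r_1, ..., r_110 be the row sums and z = Σ r_i the total number of 1s. Each pair of columns can share at most one row with both entries 1 (else a 2×2 all-ones block appears), so Σ_i C(r_i, 2) ≤ C(15, 2) = 105. By convexity Σ_i C(r_i, 2) ≥ 110·C(z/110, 2) = z(z − 110)/(2·110), giving z² − 110z − 110·15·14 ≤ 0 and hence z ≤ (1/2)[110 + √(12100 + 4·23100)] = (1/2)[110 + √104500] ≈ (1/2)(110 + 323.2646) = 216.6323.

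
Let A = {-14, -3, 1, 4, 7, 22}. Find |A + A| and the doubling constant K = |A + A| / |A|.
K = |A + A| / |A| = 19/6

Enumerate A + A = {a + b : a, b ∈ A}. With |A| = 6, there are |A|^2 = 36 ordered sum pairs; collecting distinct values, A + A = {-28, -17, -13, -10, -7, -6, -2, 1, 2, 4, 5, 8, 11, 14, 19, 23, 26, 29, 44}, so |A + A| = 19. Thus K = 19/6. For comparison, the minimum possible |A + A| over all 6-element sets is 2·6 − 1 = 11 (so min K = 11/6), attained only by arithmetic progressions.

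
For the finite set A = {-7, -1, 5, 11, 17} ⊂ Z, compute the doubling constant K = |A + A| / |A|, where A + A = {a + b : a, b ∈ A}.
K = |A + A| / |A| = 9/5

Enumerate A + A = {a + b : a, b ∈ A}. With |A| = 5, there are |A|^2 = 25 ordered sum pairs; collecting distinct values, A + A = {-14, -8, -2, 4, 10, 16, 22, 28, 34}, so |A + A| = 9. Thus K = 9/5. Here |A + A| = 2|A| − 1 = 9, the minimum possible — so K = 9/5 is minimal, which holds iff A is an arithmetic progression.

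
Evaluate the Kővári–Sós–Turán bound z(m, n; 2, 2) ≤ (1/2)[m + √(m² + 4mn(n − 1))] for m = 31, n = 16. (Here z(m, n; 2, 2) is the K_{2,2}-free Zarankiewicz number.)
z(31, 16; 2, 2) ≤ (1/2)[31 + √(31² + 4·31·16·15)] = (1/2)[31 + √30721] = 103.137

Kővári–Sós–Turán: let r_1, ..., r_31 be the row sums and z = Σ r_i the total number of 1s. Each pair of columns can share at most one row with both entries 1 (else a 2×2 all-ones block appears), so Σ_i C(r_i, 2) ≤ C(16, 2) = 120. By convexity Σ_i C(r_i, 2) ≥ 31·C(z/31, 2) = z(z − 31)/(2·31), giving z² − 31z − 31·16·15 ≤ 0 and hence z ≤ (1/2)[31 + √(961 + 4·7440)] = (1/2)[31 + √30721] ≈ (1/2)(31 + 175.2741) = 103.137.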